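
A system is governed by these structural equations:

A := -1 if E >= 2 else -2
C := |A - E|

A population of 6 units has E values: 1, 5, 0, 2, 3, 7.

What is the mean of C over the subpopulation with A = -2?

Conditioning on A=-2 selects the 2 unit(s) with E ∈ {1, 0}. Their C values: 3, 2. Mean = 2.5.

2.5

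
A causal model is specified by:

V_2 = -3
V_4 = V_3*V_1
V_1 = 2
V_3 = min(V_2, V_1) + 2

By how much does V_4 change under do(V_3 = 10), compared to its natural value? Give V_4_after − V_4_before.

22

The intervention breaks the incoming arrows to V_3: V_3 = min(V_2, V_1) + 2 no longer applies, and V_3 = 10.
V_4 = V_3*V_1  [with V_3=10, V_1=2]  = 20
Without intervention: V_3 = min(V_2, V_1) + 2  [with V_2=-3, V_1=2]  = -1; V_4 = V_3*V_1  [with V_3=-1, V_1=2]  = -2.
Change = 20 − (-2) = 22.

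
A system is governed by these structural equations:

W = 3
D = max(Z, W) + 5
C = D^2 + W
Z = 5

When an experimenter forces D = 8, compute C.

67

The intervention breaks the incoming arrows to D: D = max(Z, W) + 5 no longer applies, and D = 8.
C = D^2 + W  [with D=8, W=3]  = 67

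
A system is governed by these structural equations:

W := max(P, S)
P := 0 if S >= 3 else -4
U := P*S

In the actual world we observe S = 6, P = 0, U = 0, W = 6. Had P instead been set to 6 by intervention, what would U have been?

The intervention breaks the incoming arrows to P: P := 0 if S >= 3 else -4 no longer applies, and P = 6.
U = P*S  [with P=6, S=6]  = 36

36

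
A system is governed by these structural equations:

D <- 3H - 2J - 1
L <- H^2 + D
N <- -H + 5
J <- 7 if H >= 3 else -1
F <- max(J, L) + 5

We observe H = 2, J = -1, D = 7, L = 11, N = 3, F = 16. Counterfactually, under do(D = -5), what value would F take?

4

The intervention breaks the incoming arrows to D: D <- 3H - 2J - 1 no longer applies, and D = -5.
J = 7 if H >= 3 else -1  [with H=2]  = -1
L = H^2 + D  [with H=2, D=-5]  = -1
F = max(J, L) + 5  [with J=-1, L=-1]  = 4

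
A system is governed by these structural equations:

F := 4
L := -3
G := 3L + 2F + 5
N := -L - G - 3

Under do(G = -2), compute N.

The intervention breaks the incoming arrows to G: G := 3L + 2F + 5 no longer applies, and G = -2.
N = -L - G - 3  [with L=-3, G=-2]  = 2

2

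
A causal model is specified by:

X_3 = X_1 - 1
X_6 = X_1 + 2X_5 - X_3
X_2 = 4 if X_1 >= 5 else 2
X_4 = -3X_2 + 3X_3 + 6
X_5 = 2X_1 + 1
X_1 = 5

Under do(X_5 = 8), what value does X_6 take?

17

The intervention breaks the incoming arrows to X_5: X_5 = 2X_1 + 1 no longer applies, and X_5 = 8.
X_3 = X_1 - 1  [with X_1=5]  = 4
X_6 = X_1 + 2X_5 - X_3  [with X_1=5, X_5=8, X_3=4]  = 17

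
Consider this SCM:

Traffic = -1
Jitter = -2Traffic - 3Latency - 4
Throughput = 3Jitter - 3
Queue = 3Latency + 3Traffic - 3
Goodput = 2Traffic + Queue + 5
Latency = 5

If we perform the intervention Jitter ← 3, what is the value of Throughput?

6

Intervening sets Jitter = 3 and removes its equation (Jitter = -2Traffic - 3Latency - 4).
Throughput = 3Jitter - 3  [with Jitter=3]  = 6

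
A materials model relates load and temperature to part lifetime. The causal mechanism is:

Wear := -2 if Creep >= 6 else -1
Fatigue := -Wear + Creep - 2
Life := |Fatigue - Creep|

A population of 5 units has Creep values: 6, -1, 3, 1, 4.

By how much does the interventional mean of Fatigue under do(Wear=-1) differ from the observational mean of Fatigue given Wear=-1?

0.85

Every unit gets Wear=-1 under the intervention. Fatigue values become 5, -2, 2, 0, 3; E[Fatigue|do(Wear=-1)] = 1.6.
Conditioning on Wear=-1 selects the 4 unit(s) with Creep ∈ {-1, 3, 1, 4}. Their Fatigue values: -2, 2, 0, 3. Mean = 0.75.
Difference = 1.6 − 0.75 = 0.85.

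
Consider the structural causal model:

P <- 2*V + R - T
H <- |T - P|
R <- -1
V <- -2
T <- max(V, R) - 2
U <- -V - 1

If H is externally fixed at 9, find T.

-3

do(H=9) replaces the equation H <- |T - P| with the constant H = 9.
T is not downstream of the intervention, so its value is determined by the original equations.
T = max(V, R) - 2  [with V=-2, R=-1]  = -3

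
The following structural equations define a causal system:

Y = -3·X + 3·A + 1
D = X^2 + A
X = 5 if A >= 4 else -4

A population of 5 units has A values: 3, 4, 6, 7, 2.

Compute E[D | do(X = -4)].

do(X=-4) breaks X's dependence on A. With X=-4 fixed, D across the units is 19, 20, 22, 23, 18, mean 20.4.

20.4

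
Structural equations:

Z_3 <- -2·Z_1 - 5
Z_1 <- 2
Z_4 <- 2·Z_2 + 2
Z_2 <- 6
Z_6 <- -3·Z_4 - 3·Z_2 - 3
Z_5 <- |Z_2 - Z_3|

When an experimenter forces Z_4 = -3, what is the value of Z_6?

Under do(Z_4=-3), the mechanism Z_4 <- 2·Z_2 + 2 is discarded; Z_4 is fixed at -3.
Z_6 = -3·Z_4 - 3·Z_2 - 3  [with Z_4=-3, Z_2=6]  = -12

-12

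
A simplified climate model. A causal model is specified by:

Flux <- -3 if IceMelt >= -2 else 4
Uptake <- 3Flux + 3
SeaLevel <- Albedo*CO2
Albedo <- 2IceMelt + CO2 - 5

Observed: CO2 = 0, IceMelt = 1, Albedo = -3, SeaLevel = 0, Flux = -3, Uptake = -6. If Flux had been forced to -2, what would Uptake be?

The intervention breaks the incoming arrows to Flux: Flux <- -3 if IceMelt >= -2 else 4 no longer applies, and Flux = -2.
Uptake = 3Flux + 3  [with Flux=-2]  = -3

-3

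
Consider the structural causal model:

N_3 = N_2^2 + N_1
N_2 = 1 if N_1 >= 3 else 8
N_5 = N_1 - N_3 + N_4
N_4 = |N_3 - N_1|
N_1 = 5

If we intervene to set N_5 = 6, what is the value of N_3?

do(N_5=6) replaces the equation N_5 = N_1 - N_3 + N_4 with the constant N_5 = 6.
N_3 is not downstream of the intervention, so its value is determined by the original equations.
N_2 = 1 if N_1 >= 3 else 8  [with N_1=5]  = 1
N_3 = N_2^2 + N_1  [with N_2=1, N_1=5]  = 6

6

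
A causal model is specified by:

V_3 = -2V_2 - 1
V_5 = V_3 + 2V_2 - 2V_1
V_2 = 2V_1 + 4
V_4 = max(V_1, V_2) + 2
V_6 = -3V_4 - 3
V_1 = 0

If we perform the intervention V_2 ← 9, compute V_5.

do(V_2=9) replaces the equation V_2 = 2V_1 + 4 with the constant V_2 = 9.
V_3 = -2V_2 - 1  [with V_2=9]  = -19
V_5 = V_3 + 2V_2 - 2V_1  [with V_3=-19, V_2=9, V_1=0]  = -1

-1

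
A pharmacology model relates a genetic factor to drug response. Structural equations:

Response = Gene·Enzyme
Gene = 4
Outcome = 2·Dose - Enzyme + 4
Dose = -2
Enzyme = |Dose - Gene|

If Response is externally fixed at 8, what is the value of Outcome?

-6

Intervening sets Response = 8 and removes its equation (Response = Gene·Enzyme).
No directed path runs from Response to Outcome, so Outcome keeps its natural value.
Enzyme = |Dose - Gene|  [with Dose=-2, Gene=4]  = 6
Outcome = 2·Dose - Enzyme + 4  [with Dose=-2, Enzyme=6]  = -6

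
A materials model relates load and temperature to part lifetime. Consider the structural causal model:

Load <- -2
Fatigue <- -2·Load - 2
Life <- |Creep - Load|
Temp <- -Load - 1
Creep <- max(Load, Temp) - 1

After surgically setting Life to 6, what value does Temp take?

1

Under do(Life=6), the mechanism Life <- |Creep - Load| is discarded; Life is fixed at 6.
No directed path runs from Life to Temp, so Temp keeps its natural value.
Temp = -Load - 1  [with Load=-2]  = 1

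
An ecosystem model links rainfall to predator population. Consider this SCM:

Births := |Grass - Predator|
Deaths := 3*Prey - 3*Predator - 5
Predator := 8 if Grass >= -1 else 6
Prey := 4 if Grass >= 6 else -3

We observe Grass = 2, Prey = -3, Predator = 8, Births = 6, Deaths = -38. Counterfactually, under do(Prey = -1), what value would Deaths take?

do(Prey=-1) replaces the equation Prey := 4 if Grass >= 6 else -3 with the constant Prey = -1.
Predator = 8 if Grass >= -1 else 6  [with Grass=2]  = 8
Deaths = 3*Prey - 3*Predator - 5  [with Prey=-1, Predator=8]  = -32

-32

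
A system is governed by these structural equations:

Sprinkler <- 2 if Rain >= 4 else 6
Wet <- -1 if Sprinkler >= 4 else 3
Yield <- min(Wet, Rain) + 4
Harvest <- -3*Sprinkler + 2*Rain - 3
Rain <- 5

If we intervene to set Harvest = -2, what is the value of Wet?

3

do(Harvest=-2) replaces the equation Harvest <- -3*Sprinkler + 2*Rain - 3 with the constant Harvest = -2.
Wet is not downstream of the intervention, so its value is determined by the original equations.
Sprinkler = 2 if Rain >= 4 else 6  [with Rain=5]  = 2
Wet = -1 if Sprinkler >= 4 else 3  [with Sprinkler=2]  = 3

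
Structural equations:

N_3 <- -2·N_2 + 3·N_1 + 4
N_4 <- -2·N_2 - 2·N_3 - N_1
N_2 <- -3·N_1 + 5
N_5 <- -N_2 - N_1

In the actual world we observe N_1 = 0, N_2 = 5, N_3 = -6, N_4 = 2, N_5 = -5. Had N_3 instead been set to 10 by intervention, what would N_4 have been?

The intervention breaks the incoming arrows to N_3: N_3 <- -2·N_2 + 3·N_1 + 4 no longer applies, and N_3 = 10.
N_2 = -3·N_1 + 5  [with N_1=0]  = 5
N_4 = -2·N_2 - 2·N_3 - N_1  [with N_2=5, N_3=10, N_1=0]  = -30

-30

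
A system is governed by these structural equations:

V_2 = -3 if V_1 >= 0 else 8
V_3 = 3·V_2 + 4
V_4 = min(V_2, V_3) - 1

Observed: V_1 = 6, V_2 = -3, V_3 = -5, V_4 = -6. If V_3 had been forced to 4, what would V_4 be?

The intervention breaks the incoming arrows to V_3: V_3 = 3·V_2 + 4 no longer applies, and V_3 = 4.
V_2 = -3 if V_1 >= 0 else 8  [with V_1=6]  = -3
V_4 = min(V_2, V_3) - 1  [with V_2=-3, V_3=4]  = -4

-4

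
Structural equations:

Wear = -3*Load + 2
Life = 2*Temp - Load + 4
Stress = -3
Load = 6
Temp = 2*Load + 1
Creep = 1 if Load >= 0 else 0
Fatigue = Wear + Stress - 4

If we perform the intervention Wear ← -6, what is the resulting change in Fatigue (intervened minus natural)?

10

The intervention breaks the incoming arrows to Wear: Wear = -3*Load + 2 no longer applies, and Wear = -6.
Fatigue = Wear + Stress - 4  [with Wear=-6, Stress=-3]  = -13
Without intervention: Wear = -3*Load + 2  [with Load=6]  = -16; Fatigue = Wear + Stress - 4  [with Wear=-16, Stress=-3]  = -23.
Change = -13 − (-23) = 10.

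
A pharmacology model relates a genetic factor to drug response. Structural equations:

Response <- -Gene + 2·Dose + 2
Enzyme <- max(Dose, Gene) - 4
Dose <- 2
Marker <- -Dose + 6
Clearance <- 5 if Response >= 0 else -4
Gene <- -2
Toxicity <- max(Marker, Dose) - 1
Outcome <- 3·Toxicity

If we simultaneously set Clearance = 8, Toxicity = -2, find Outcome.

Under do(Clearance = 8, Toxicity = -2), each intervened variable's structural equation is replaced by its fixed value.
Outcome = 3·Toxicity  [with Toxicity=-2]  = -6

-6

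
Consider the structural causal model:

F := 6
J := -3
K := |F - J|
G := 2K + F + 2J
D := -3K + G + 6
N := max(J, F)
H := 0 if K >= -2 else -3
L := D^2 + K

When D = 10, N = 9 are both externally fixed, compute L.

109

Setting D = 10, N = 9 by intervention discards those variables' equations.
K = |F - J|  [with F=6, J=-3]  = 9
L = D^2 + K  [with D=10, K=9]  = 109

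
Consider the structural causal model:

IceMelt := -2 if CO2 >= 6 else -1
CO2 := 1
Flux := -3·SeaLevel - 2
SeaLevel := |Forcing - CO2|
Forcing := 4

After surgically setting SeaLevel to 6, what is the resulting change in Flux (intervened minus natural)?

-9

Intervening sets SeaLevel = 6 and removes its equation (SeaLevel := |Forcing - CO2|).
Flux = -3·SeaLevel - 2  [with SeaLevel=6]  = -20
Without intervention: SeaLevel = |Forcing - CO2|  [with Forcing=4, CO2=1]  = 3; Flux = -3·SeaLevel - 2  [with SeaLevel=3]  = -11.
Change = -20 − (-11) = -9.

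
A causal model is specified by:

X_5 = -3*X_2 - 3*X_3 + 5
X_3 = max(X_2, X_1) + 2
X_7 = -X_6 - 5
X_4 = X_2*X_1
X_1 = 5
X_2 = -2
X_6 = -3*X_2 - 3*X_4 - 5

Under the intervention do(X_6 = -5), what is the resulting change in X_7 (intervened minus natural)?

Intervening sets X_6 = -5 and removes its equation (X_6 = -3*X_2 - 3*X_4 - 5).
X_7 = -X_6 - 5  [with X_6=-5]  = 0
Without intervention: X_4 = X_2*X_1  [with X_2=-2, X_1=5]  = -10; X_6 = -3*X_2 - 3*X_4 - 5  [with X_2=-2, X_4=-10]  = 31; X_7 = -X_6 - 5  [with X_6=31]  = -36.
Change = 0 − (-36) = 36.

36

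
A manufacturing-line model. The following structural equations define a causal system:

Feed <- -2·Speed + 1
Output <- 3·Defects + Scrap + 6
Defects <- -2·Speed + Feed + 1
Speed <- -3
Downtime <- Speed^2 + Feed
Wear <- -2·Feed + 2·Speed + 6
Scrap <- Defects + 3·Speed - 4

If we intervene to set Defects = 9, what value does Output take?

Under do(Defects=9), the mechanism Defects <- -2·Speed + Feed + 1 is discarded; Defects is fixed at 9.
Scrap = Defects + 3·Speed - 4  [with Defects=9, Speed=-3]  = -4
Output = 3·Defects + Scrap + 6  [with Defects=9, Scrap=-4]  = 29

29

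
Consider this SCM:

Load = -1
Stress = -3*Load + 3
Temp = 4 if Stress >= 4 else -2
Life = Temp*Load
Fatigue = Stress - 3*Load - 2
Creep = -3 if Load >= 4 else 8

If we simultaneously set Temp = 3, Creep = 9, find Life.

Setting Temp = 3, Creep = 9 by intervention discards those variables' equations.
Life = Temp*Load  [with Temp=3, Load=-1]  = -3

-3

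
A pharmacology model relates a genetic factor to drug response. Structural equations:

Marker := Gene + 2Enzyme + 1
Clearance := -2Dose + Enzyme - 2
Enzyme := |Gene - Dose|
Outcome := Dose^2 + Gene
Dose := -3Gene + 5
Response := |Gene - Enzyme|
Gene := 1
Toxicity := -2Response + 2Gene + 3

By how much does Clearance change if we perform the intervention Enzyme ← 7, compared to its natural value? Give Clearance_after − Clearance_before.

6

The intervention breaks the incoming arrows to Enzyme: Enzyme := |Gene - Dose| no longer applies, and Enzyme = 7.
Dose = -3Gene + 5  [with Gene=1]  = 2
Clearance = -2Dose + Enzyme - 2  [with Dose=2, Enzyme=7]  = 1
Without intervention: Dose = -3Gene + 5  [with Gene=1]  = 2; Enzyme = |Gene - Dose|  [with Gene=1, Dose=2]  = 1; Clearance = -2Dose + Enzyme - 2  [with Dose=2, Enzyme=1]  = -5.
Change = 1 − (-5) = 6.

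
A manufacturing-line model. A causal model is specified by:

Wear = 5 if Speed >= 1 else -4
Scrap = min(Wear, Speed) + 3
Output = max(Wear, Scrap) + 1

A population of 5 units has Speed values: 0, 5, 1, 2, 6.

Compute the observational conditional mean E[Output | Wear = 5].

E[Output|Wear=5] averages over only the 4 units with Wear=5 (Speed = 5, 1, 2, 6): Output = 9, 6, 6, 9, mean 7.5.

7.5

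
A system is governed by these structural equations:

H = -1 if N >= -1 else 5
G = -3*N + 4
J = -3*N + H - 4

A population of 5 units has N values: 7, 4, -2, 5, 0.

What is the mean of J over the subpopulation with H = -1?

E[J|H=-1] averages over only the 4 units with H=-1 (N = 7, 4, 5, 0): J = -26, -17, -20, -5, mean -17.

-17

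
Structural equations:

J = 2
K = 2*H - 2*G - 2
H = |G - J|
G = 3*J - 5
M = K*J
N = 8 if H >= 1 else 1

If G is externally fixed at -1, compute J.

2

Under do(G=-1), the mechanism G = 3*J - 5 is discarded; G is fixed at -1.
J is not downstream of the intervention, so its value is determined by the original equations.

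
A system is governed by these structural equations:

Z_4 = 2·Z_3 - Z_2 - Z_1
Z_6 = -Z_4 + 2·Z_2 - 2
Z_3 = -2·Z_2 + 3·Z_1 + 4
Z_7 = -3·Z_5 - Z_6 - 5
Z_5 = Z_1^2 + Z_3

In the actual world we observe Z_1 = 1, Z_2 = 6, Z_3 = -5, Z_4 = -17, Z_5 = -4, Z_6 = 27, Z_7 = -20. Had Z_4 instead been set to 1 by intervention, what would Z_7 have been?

-2

The intervention breaks the incoming arrows to Z_4: Z_4 = 2·Z_3 - Z_2 - Z_1 no longer applies, and Z_4 = 1.
Z_3 = -2·Z_2 + 3·Z_1 + 4  [with Z_2=6, Z_1=1]  = -5
Z_5 = Z_1^2 + Z_3  [with Z_1=1, Z_3=-5]  = -4
Z_6 = -Z_4 + 2·Z_2 - 2  [with Z_4=1, Z_2=6]  = 9
Z_7 = -3·Z_5 - Z_6 - 5  [with Z_5=-4, Z_6=9]  = -2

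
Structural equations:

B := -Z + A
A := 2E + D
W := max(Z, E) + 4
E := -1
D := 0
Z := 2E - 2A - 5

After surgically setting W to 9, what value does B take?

The intervention breaks the incoming arrows to W: W := max(Z, E) + 4 no longer applies, and W = 9.
Since B is not a descendant of the intervened variable, it is unaffected.
A = 2E + D  [with E=-1, D=0]  = -2
Z = 2E - 2A - 5  [with E=-1, A=-2]  = -3
B = -Z + A  [with Z=-3, A=-2]  = 1

1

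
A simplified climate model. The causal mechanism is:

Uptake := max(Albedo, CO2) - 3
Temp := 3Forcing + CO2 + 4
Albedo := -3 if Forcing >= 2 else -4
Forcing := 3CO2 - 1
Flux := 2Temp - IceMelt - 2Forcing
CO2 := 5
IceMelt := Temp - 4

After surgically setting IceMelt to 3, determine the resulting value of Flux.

Under do(IceMelt=3), the mechanism IceMelt := Temp - 4 is discarded; IceMelt is fixed at 3.
Forcing = 3CO2 - 1  [with CO2=5]  = 14
Temp = 3Forcing + CO2 + 4  [with Forcing=14, CO2=5]  = 51
Flux = 2Temp - IceMelt - 2Forcing  [with Temp=51, IceMelt=3, Forcing=14]  = 71

71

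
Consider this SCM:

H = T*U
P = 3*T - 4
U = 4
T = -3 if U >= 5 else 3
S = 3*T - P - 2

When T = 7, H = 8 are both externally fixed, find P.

The joint intervention fixes T = 7, H = 8, removing each variable's own equation.
P = 3*T - 4  [with T=7]  = 17

17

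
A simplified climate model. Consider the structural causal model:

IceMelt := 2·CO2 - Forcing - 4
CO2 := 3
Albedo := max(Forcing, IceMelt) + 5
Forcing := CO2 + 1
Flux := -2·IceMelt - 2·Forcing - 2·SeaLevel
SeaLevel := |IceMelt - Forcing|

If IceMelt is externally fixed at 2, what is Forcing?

Under do(IceMelt=2), the mechanism IceMelt := 2·CO2 - Forcing - 4 is discarded; IceMelt is fixed at 2.
Since Forcing is not a descendant of the intervened variable, it is unaffected.
Forcing = CO2 + 1  [with CO2=3]  = 4

4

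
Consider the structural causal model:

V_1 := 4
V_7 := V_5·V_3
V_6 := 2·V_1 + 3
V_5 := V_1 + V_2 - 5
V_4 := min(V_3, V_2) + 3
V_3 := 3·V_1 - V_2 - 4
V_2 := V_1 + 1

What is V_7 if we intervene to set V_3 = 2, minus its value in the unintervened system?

The intervention breaks the incoming arrows to V_3: V_3 := 3·V_1 - V_2 - 4 no longer applies, and V_3 = 2.
V_2 = V_1 + 1  [with V_1=4]  = 5
V_5 = V_1 + V_2 - 5  [with V_1=4, V_2=5]  = 4
V_7 = V_5·V_3  [with V_5=4, V_3=2]  = 8
Without intervention: V_2 = V_1 + 1  [with V_1=4]  = 5; V_3 = 3·V_1 - V_2 - 4  [with V_1=4, V_2=5]  = 3; V_5 = V_1 + V_2 - 5  [with V_1=4, V_2=5]  = 4; V_7 = V_5·V_3  [with V_5=4, V_3=3]  = 12.
Change = 8 − 12 = -4.

-4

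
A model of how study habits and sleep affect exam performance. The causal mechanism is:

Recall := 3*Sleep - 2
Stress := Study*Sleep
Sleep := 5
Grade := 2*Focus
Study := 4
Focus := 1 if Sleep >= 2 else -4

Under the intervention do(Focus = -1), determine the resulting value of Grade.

Under do(Focus=-1), the mechanism Focus := 1 if Sleep >= 2 else -4 is discarded; Focus is fixed at -1.
Grade = 2*Focus  [with Focus=-1]  = -2

-2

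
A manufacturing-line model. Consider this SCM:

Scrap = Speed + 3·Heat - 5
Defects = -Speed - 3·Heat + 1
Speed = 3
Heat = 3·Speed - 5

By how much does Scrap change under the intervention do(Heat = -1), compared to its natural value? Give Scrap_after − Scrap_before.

-15

Under do(Heat=-1), the mechanism Heat = 3·Speed - 5 is discarded; Heat is fixed at -1.
Scrap = Speed + 3·Heat - 5  [with Speed=3, Heat=-1]  = -5
Without intervention: Heat = 3·Speed - 5  [with Speed=3]  = 4; Scrap = Speed + 3·Heat - 5  [with Speed=3, Heat=4]  = 10.
Change = -5 − 10 = -15.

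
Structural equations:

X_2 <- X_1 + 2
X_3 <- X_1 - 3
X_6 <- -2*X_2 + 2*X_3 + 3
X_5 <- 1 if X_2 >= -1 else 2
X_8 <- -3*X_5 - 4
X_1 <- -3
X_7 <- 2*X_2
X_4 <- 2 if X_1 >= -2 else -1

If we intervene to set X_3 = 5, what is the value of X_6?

15

The intervention breaks the incoming arrows to X_3: X_3 <- X_1 - 3 no longer applies, and X_3 = 5.
X_2 = X_1 + 2  [with X_1=-3]  = -1
X_6 = -2*X_2 + 2*X_3 + 3  [with X_2=-1, X_3=5]  = 15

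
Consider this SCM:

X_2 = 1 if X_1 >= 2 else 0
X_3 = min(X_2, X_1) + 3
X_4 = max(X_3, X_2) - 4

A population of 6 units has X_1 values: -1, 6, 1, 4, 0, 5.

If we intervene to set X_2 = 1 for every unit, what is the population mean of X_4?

-0.5

Every unit gets X_2=1 under the intervention. X_4 values become -2, 0, 0, 0, -1, 0; E[X_4|do(X_2=1)] = -0.5.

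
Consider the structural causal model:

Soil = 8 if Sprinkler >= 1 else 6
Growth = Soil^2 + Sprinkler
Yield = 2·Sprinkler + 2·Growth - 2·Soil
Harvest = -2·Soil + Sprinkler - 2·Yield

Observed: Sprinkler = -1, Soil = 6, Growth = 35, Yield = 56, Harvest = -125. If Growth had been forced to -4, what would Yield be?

The intervention breaks the incoming arrows to Growth: Growth = Soil^2 + Sprinkler no longer applies, and Growth = -4.
Soil = 8 if Sprinkler >= 1 else 6  [with Sprinkler=-1]  = 6
Yield = 2·Sprinkler + 2·Growth - 2·Soil  [with Sprinkler=-1, Growth=-4, Soil=6]  = -22

-22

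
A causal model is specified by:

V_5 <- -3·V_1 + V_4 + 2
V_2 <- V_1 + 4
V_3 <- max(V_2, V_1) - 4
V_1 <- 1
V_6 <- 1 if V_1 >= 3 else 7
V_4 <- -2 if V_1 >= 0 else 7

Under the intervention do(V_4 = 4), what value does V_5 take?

Intervening sets V_4 = 4 and removes its equation (V_4 <- -2 if V_1 >= 0 else 7).
V_5 = -3·V_1 + V_4 + 2  [with V_1=1, V_4=4]  = 3

3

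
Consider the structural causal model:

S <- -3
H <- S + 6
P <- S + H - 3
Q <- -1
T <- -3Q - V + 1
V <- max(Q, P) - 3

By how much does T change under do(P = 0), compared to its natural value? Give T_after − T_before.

Under do(P=0), the mechanism P <- S + H - 3 is discarded; P is fixed at 0.
V = max(Q, P) - 3  [with Q=-1, P=0]  = -3
T = -3Q - V + 1  [with Q=-1, V=-3]  = 7
Without intervention: H = S + 6  [with S=-3]  = 3; P = S + H - 3  [with S=-3, H=3]  = -3; V = max(Q, P) - 3  [with Q=-1, P=-3]  = -4; T = -3Q - V + 1  [with Q=-1, V=-4]  = 8.
Change = 7 − 8 = -1.

-1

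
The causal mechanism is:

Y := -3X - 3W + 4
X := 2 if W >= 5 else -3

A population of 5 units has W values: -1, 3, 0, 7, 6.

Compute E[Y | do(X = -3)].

4

Under do(X=-3), X's equation is replaced by X=-3 for every unit. Per-unit Y: 16, 4, 13, -8, -5. Mean = 4.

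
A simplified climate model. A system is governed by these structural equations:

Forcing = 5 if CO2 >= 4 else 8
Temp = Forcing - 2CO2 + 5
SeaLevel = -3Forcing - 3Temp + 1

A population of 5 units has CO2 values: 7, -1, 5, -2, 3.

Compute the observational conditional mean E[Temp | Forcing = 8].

Observing Forcing=8 restricts to units where Forcing's equation naturally yields 8: CO2 ∈ {-1, -2, 3}. In that subpopulation Temp = 15, 17, 7, mean 13.

13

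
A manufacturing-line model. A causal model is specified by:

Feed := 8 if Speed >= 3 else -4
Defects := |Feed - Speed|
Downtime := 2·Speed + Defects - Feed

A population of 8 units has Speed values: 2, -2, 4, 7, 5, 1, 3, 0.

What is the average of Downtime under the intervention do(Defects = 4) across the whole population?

Every unit gets Defects=4 under the intervention. Downtime values become 12, 4, 4, 10, 6, 10, 2, 8; E[Downtime|do(Defects=4)] = 7.

7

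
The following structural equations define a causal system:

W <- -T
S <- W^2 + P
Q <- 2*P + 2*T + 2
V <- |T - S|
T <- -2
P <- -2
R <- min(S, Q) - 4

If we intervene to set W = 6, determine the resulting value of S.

Intervening sets W = 6 and removes its equation (W <- -T).
S = W^2 + P  [with W=6, P=-2]  = 34

34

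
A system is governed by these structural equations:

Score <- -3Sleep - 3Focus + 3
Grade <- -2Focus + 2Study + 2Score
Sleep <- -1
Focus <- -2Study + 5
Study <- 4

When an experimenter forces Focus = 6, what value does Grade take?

do(Focus=6) replaces the equation Focus <- -2Study + 5 with the constant Focus = 6.
Score = -3Sleep - 3Focus + 3  [with Sleep=-1, Focus=6]  = -12
Grade = -2Focus + 2Study + 2Score  [with Focus=6, Study=4, Score=-12]  = -28

-28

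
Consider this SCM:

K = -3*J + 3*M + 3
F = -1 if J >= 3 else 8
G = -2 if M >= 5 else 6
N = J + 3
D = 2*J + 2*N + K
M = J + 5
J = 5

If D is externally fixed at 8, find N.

The intervention breaks the incoming arrows to D: D = 2*J + 2*N + K no longer applies, and D = 8.
Since N is not a descendant of the intervened variable, it is unaffected.
N = J + 3  [with J=5]  = 8

8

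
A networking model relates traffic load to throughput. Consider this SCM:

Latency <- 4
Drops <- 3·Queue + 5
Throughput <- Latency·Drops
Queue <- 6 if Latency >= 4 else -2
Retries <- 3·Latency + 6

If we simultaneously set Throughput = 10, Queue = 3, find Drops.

Setting Throughput = 10, Queue = 3 by intervention discards those variables' equations.
Drops = 3·Queue + 5  [with Queue=3]  = 14

14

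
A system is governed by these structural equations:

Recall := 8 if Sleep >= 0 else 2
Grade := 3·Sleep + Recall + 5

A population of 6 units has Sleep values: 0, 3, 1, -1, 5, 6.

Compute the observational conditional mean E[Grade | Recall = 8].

22

E[Grade|Recall=8] averages over only the 5 units with Recall=8 (Sleep = 0, 3, 1, 5, 6): Grade = 13, 22, 16, 28, 31, mean 22.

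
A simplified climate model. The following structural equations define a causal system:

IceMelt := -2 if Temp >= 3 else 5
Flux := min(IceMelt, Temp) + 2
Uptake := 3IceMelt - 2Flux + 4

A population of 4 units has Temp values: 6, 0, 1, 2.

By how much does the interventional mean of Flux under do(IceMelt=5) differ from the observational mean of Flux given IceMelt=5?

1

The intervention sets IceMelt=5 in all 4 units regardless of Temp. Recomputing Flux per unit gives 7, 2, 3, 4; average 4.
Conditioning on IceMelt=5 selects the 3 unit(s) with Temp ∈ {0, 1, 2}. Their Flux values: 2, 3, 4. Mean = 3.
Difference = 4 − 3 = 1.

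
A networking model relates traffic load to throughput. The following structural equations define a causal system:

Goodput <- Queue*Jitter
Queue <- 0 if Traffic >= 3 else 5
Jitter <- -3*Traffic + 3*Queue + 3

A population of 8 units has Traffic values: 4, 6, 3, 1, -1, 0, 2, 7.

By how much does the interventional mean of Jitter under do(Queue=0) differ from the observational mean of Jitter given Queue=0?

6.75

Every unit gets Queue=0 under the intervention. Jitter values become -9, -15, -6, 0, 6, 3, -3, -18; E[Jitter|do(Queue=0)] = -5.25.
Observing Queue=0 restricts to units where Queue's equation naturally yields 0: Traffic ∈ {4, 6, 3, 7}. In that subpopulation Jitter = -9, -15, -6, -18, mean -12.
Difference = -5.25 − (-12) = 6.75.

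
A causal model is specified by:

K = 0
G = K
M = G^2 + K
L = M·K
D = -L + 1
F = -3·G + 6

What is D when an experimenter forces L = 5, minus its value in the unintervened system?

Intervening sets L = 5 and removes its equation (L = M·K).
D = -L + 1  [with L=5]  = -4
Without intervention: G = K  [with K=0]  = 0; M = G^2 + K  [with G=0, K=0]  = 0; L = M·K  [with M=0, K=0]  = 0; D = -L + 1  [with L=0]  = 1.
Change = -4 − 1 = -5.

-5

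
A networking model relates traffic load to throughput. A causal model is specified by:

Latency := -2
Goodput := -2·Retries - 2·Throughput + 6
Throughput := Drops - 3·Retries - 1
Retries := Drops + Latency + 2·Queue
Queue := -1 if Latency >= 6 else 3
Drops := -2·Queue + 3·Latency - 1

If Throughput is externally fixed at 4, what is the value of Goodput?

16

The intervention breaks the incoming arrows to Throughput: Throughput := Drops - 3·Retries - 1 no longer applies, and Throughput = 4.
Queue = -1 if Latency >= 6 else 3  [with Latency=-2]  = 3
Drops = -2·Queue + 3·Latency - 1  [with Queue=3, Latency=-2]  = -13
Retries = Drops + Latency + 2·Queue  [with Drops=-13, Latency=-2, Queue=3]  = -9
Goodput = -2·Retries - 2·Throughput + 6  [with Retries=-9, Throughput=4]  = 16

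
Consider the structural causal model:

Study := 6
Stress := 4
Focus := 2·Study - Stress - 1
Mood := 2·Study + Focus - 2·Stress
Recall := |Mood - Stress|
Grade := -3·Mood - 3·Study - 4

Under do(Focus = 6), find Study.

Under do(Focus=6), the mechanism Focus := 2·Study - Stress - 1 is discarded; Focus is fixed at 6.
Study is not downstream of the intervention, so its value is determined by the original equations.

6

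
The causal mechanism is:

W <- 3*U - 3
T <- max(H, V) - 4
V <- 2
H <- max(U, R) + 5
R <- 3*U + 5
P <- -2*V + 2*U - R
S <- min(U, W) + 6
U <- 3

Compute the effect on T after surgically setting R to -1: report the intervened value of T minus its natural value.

The intervention breaks the incoming arrows to R: R <- 3*U + 5 no longer applies, and R = -1.
H = max(U, R) + 5  [with U=3, R=-1]  = 8
T = max(H, V) - 4  [with H=8, V=2]  = 4
Without intervention: R = 3*U + 5  [with U=3]  = 14; H = max(U, R) + 5  [with U=3, R=14]  = 19; T = max(H, V) - 4  [with H=19, V=2]  = 15.
Change = 4 − 15 = -11.

-11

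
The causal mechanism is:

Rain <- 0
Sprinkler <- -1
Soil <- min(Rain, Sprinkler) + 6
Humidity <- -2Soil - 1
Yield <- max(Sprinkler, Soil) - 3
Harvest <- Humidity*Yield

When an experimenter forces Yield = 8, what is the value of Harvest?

The intervention breaks the incoming arrows to Yield: Yield <- max(Sprinkler, Soil) - 3 no longer applies, and Yield = 8.
Soil = min(Rain, Sprinkler) + 6  [with Rain=0, Sprinkler=-1]  = 5
Humidity = -2Soil - 1  [with Soil=5]  = -11
Harvest = Humidity*Yield  [with Humidity=-11, Yield=8]  = -88

-88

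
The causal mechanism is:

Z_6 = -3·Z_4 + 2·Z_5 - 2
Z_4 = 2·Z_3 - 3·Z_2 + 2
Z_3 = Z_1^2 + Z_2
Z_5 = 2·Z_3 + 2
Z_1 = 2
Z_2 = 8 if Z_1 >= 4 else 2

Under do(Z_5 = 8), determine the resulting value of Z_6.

The intervention breaks the incoming arrows to Z_5: Z_5 = 2·Z_3 + 2 no longer applies, and Z_5 = 8.
Z_2 = 8 if Z_1 >= 4 else 2  [with Z_1=2]  = 2
Z_3 = Z_1^2 + Z_2  [with Z_1=2, Z_2=2]  = 6
Z_4 = 2·Z_3 - 3·Z_2 + 2  [with Z_3=6, Z_2=2]  = 8
Z_6 = -3·Z_4 + 2·Z_5 - 2  [with Z_4=8, Z_5=8]  = -10

-10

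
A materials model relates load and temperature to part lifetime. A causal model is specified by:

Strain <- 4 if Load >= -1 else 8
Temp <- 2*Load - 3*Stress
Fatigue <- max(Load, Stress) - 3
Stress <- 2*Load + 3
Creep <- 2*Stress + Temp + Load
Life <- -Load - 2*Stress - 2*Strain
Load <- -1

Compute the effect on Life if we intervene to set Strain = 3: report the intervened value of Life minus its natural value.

The intervention breaks the incoming arrows to Strain: Strain <- 4 if Load >= -1 else 8 no longer applies, and Strain = 3.
Stress = 2*Load + 3  [with Load=-1]  = 1
Life = -Load - 2*Stress - 2*Strain  [with Load=-1, Stress=1, Strain=3]  = -7
Without intervention: Stress = 2*Load + 3  [with Load=-1]  = 1; Strain = 4 if Load >= -1 else 8  [with Load=-1]  = 4; Life = -Load - 2*Stress - 2*Strain  [with Load=-1, Stress=1, Strain=4]  = -9.
Change = -7 − (-9) = 2.

2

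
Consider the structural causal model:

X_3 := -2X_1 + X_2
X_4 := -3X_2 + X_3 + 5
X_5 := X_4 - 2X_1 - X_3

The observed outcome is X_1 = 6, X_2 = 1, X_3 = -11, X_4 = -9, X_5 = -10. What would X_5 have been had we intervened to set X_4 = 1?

Intervening sets X_4 = 1 and removes its equation (X_4 := -3X_2 + X_3 + 5).
X_3 = -2X_1 + X_2  [with X_1=6, X_2=1]  = -11
X_5 = X_4 - 2X_1 - X_3  [with X_4=1, X_1=6, X_3=-11]  = 0

0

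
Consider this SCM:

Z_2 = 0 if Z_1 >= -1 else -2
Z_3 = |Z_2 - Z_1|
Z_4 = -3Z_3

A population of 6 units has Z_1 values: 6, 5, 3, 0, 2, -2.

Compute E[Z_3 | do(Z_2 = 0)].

The intervention sets Z_2=0 in all 6 units regardless of Z_1. Recomputing Z_3 per unit gives 6, 5, 3, 0, 2, 2; average 3.

3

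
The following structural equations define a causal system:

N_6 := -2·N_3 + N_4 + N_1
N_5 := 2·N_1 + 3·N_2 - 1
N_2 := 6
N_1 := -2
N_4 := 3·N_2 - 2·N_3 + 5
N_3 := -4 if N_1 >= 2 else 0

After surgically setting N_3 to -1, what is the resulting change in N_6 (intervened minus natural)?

The intervention breaks the incoming arrows to N_3: N_3 := -4 if N_1 >= 2 else 0 no longer applies, and N_3 = -1.
N_4 = 3·N_2 - 2·N_3 + 5  [with N_2=6, N_3=-1]  = 25
N_6 = -2·N_3 + N_4 + N_1  [with N_3=-1, N_4=25, N_1=-2]  = 25
Without intervention: N_3 = -4 if N_1 >= 2 else 0  [with N_1=-2]  = 0; N_4 = 3·N_2 - 2·N_3 + 5  [with N_2=6, N_3=0]  = 23; N_6 = -2·N_3 + N_4 + N_1  [with N_3=0, N_4=23, N_1=-2]  = 21.
Change = 25 − 21 = 4.

4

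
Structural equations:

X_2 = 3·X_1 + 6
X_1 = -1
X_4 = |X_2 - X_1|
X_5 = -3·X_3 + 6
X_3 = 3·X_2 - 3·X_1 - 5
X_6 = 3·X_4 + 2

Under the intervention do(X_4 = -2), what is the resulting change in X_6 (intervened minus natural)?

Under do(X_4=-2), the mechanism X_4 = |X_2 - X_1| is discarded; X_4 is fixed at -2.
X_6 = 3·X_4 + 2  [with X_4=-2]  = -4
Without intervention: X_2 = 3·X_1 + 6  [with X_1=-1]  = 3; X_4 = |X_2 - X_1|  [with X_2=3, X_1=-1]  = 4; X_6 = 3·X_4 + 2  [with X_4=4]  = 14.
Change = -4 − 14 = -18.

-18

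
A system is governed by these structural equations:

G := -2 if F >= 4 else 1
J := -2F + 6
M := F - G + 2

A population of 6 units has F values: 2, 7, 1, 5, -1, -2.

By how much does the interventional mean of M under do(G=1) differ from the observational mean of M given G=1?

2

Every unit gets G=1 under the intervention. M values become 3, 8, 2, 6, 0, -1; E[M|do(G=1)] = 3.
Conditioning on G=1 selects the 4 unit(s) with F ∈ {2, 1, -1, -2}. Their M values: 3, 2, 0, -1. Mean = 1.
Difference = 3 − 1 = 2.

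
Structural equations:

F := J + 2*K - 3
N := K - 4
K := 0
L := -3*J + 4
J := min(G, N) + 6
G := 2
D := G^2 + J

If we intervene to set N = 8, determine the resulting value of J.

8

The intervention breaks the incoming arrows to N: N := K - 4 no longer applies, and N = 8.
J = min(G, N) + 6  [with G=2, N=8]  = 8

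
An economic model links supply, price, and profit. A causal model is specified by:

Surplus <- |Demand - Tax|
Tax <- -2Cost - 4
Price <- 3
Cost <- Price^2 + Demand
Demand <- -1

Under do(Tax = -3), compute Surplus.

2

Intervening sets Tax = -3 and removes its equation (Tax <- -2Cost - 4).
Surplus = |Demand - Tax|  [with Demand=-1, Tax=-3]  = 2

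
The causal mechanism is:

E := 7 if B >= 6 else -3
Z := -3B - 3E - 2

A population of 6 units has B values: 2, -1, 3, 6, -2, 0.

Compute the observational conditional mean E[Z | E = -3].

Conditioning on E=-3 selects the 5 unit(s) with B ∈ {2, -1, 3, -2, 0}. Their Z values: 1, 10, -2, 13, 7. Mean = 5.8.

5.8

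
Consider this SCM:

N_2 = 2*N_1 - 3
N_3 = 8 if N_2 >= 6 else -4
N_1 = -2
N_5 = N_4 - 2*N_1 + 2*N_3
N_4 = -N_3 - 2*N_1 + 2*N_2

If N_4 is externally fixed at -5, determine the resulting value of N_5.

-9

Intervening sets N_4 = -5 and removes its equation (N_4 = -N_3 - 2*N_1 + 2*N_2).
N_2 = 2*N_1 - 3  [with N_1=-2]  = -7
N_3 = 8 if N_2 >= 6 else -4  [with N_2=-7]  = -4
N_5 = N_4 - 2*N_1 + 2*N_3  [with N_4=-5, N_1=-2, N_3=-4]  = -9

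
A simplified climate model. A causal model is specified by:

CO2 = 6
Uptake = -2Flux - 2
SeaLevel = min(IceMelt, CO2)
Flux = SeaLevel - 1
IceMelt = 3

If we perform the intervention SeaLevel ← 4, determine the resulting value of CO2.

Under do(SeaLevel=4), the mechanism SeaLevel = min(IceMelt, CO2) is discarded; SeaLevel is fixed at 4.
CO2 is not downstream of the intervention, so its value is determined by the original equations.

6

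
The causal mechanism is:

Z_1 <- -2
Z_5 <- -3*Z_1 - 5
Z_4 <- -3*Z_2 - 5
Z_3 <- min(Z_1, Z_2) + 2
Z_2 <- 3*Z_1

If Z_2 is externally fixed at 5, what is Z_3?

0

The intervention breaks the incoming arrows to Z_2: Z_2 <- 3*Z_1 no longer applies, and Z_2 = 5.
Z_3 = min(Z_1, Z_2) + 2  [with Z_1=-2, Z_2=5]  = 0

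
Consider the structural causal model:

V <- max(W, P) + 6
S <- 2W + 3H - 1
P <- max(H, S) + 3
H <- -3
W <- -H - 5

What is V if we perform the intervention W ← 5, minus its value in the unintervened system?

do(W=5) replaces the equation W <- -H - 5 with the constant W = 5.
S = 2W + 3H - 1  [with W=5, H=-3]  = 0
P = max(H, S) + 3  [with H=-3, S=0]  = 3
V = max(W, P) + 6  [with W=5, P=3]  = 11
Without intervention: W = -H - 5  [with H=-3]  = -2; S = 2W + 3H - 1  [with W=-2, H=-3]  = -14; P = max(H, S) + 3  [with H=-3, S=-14]  = 0; V = max(W, P) + 6  [with W=-2, P=0]  = 6.
Change = 11 − 6 = 5.

5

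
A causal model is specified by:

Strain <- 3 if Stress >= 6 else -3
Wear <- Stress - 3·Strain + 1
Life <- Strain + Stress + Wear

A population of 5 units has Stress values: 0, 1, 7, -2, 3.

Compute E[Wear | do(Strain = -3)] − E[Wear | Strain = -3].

Under do(Strain=-3), Strain's equation is replaced by Strain=-3 for every unit. Per-unit Wear: 10, 11, 17, 8, 13. Mean = 11.8.
E[Wear|Strain=-3] averages over only the 4 units with Strain=-3 (Stress = 0, 1, -2, 3): Wear = 10, 11, 8, 13, mean 10.5.
Difference = 11.8 − 10.5 = 1.3.

1.3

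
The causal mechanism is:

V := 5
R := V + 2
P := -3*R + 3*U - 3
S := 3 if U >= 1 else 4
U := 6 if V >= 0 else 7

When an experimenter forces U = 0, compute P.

-24

Under do(U=0), the mechanism U := 6 if V >= 0 else 7 is discarded; U is fixed at 0.
R = V + 2  [with V=5]  = 7
P = -3*R + 3*U - 3  [with R=7, U=0]  = -24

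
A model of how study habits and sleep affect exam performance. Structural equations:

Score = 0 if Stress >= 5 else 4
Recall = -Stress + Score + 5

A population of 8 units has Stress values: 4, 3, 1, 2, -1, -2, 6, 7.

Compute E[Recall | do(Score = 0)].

do(Score=0) breaks Score's dependence on Stress. With Score=0 fixed, Recall across the units is 1, 2, 4, 3, 6, 7, -1, -2, mean 2.5.

2.5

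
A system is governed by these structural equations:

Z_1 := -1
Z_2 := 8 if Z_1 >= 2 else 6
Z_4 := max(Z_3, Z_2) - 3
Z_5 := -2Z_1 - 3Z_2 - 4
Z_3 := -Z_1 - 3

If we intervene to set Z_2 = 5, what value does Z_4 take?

2

Under do(Z_2=5), the mechanism Z_2 := 8 if Z_1 >= 2 else 6 is discarded; Z_2 is fixed at 5.
Z_3 = -Z_1 - 3  [with Z_1=-1]  = -2
Z_4 = max(Z_3, Z_2) - 3  [with Z_3=-2, Z_2=5]  = 2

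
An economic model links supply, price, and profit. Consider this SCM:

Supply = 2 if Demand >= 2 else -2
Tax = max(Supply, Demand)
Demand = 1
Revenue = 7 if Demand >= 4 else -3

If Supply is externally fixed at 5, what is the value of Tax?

5

Under do(Supply=5), the mechanism Supply = 2 if Demand >= 2 else -2 is discarded; Supply is fixed at 5.
Tax = max(Supply, Demand)  [with Supply=5, Demand=1]  = 5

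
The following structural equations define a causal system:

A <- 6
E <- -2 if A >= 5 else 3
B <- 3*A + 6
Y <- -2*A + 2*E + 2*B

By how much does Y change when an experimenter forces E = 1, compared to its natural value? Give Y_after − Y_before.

6

Under do(E=1), the mechanism E <- -2 if A >= 5 else 3 is discarded; E is fixed at 1.
B = 3*A + 6  [with A=6]  = 24
Y = -2*A + 2*E + 2*B  [with A=6, E=1, B=24]  = 38
Without intervention: E = -2 if A >= 5 else 3  [with A=6]  = -2; B = 3*A + 6  [with A=6]  = 24; Y = -2*A + 2*E + 2*B  [with A=6, E=-2, B=24]  = 32.
Change = 38 − 32 = 6.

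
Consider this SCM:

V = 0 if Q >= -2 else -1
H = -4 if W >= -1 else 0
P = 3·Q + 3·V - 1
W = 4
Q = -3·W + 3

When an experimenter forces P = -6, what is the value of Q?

-9

Under do(P=-6), the mechanism P = 3·Q + 3·V - 1 is discarded; P is fixed at -6.
No directed path runs from P to Q, so Q keeps its natural value.
Q = -3·W + 3  [with W=4]  = -9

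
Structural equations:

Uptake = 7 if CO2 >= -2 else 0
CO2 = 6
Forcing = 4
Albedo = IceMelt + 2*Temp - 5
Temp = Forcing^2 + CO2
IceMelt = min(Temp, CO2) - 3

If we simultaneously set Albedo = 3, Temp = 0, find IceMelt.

-3

Under do(Albedo = 3, Temp = 0), each intervened variable's structural equation is replaced by its fixed value.
IceMelt = min(Temp, CO2) - 3  [with Temp=0, CO2=6]  = -3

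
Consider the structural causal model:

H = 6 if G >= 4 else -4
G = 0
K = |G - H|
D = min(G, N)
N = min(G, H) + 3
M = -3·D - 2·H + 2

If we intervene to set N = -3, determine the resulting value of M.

The intervention breaks the incoming arrows to N: N = min(G, H) + 3 no longer applies, and N = -3.
H = 6 if G >= 4 else -4  [with G=0]  = -4
D = min(G, N)  [with G=0, N=-3]  = -3
M = -3·D - 2·H + 2  [with D=-3, H=-4]  = 19

19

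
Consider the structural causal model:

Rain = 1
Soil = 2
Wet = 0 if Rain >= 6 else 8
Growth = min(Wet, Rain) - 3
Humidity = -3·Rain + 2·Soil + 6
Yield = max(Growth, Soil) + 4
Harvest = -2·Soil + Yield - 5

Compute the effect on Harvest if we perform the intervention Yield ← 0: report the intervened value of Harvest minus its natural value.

-6

Intervening sets Yield = 0 and removes its equation (Yield = max(Growth, Soil) + 4).
Harvest = -2·Soil + Yield - 5  [with Soil=2, Yield=0]  = -9
Without intervention: Wet = 0 if Rain >= 6 else 8  [with Rain=1]  = 8; Growth = min(Wet, Rain) - 3  [with Wet=8, Rain=1]  = -2; Yield = max(Growth, Soil) + 4  [with Growth=-2, Soil=2]  = 6; Harvest = -2·Soil + Yield - 5  [with Soil=2, Yield=6]  = -3.
Change = -9 − (-3) = -6.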